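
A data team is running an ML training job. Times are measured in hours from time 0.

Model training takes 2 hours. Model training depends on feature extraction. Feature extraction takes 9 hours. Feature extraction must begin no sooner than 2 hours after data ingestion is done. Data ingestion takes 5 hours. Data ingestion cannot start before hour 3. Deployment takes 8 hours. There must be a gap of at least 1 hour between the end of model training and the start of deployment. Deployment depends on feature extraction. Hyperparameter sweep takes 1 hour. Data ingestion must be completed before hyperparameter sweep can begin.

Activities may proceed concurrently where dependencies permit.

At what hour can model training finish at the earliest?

21

After its own release at hour 3, data ingestion can start at hour 3 and finishes at hour 8.
After data ingestion (finishes hour 8, plus 2-hour gap → hour 10), feature extraction can start at hour 10 and finishes at hour 19.
After feature extraction (finishes hour 19), model training can start at hour 19 and finishes at hour 21.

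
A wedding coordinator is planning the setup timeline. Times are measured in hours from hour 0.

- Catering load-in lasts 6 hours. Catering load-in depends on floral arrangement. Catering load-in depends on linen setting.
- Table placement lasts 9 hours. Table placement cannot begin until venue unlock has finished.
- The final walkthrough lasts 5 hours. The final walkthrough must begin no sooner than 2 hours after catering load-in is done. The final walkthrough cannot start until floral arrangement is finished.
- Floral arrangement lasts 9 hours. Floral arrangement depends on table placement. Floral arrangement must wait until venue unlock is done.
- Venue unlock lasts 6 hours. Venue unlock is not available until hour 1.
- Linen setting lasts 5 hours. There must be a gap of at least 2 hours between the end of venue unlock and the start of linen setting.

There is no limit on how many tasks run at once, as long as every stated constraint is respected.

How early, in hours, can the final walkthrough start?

33

Venue unlock cannot begin until its own release at hour 1. It runs from hour 1 to 1 + 6 = hour 7.
Linen setting waits on venue unlock (finishes hour 7, plus 2-hour gap → hour 9), so it starts at hour 9 and finishes at 9 + 5 = hour 14.
Table placement waits on venue unlock (finishes hour 7), so it starts at hour 7 and finishes at 7 + 9 = hour 16.
For floral arrangement: table placement (finishes hour 16); venue unlock (finishes hour 7). Taking the maximum gives a start of hour 16, and it finishes at 16 + 9 = hour 25.
Catering load-in has to wait for floral arrangement (finishes hour 25); linen setting (finishes hour 14). The latest of these is hour 25, so catering load-in runs hour 25 to 25 + 6 = hour 31.
The final walkthrough waits on catering load-in (finishes hour 31, plus 2-hour gap → hour 33); floral arrangement (finishes hour 25). The latest of these is hour 33, which is the earliest the final walkthrough can start.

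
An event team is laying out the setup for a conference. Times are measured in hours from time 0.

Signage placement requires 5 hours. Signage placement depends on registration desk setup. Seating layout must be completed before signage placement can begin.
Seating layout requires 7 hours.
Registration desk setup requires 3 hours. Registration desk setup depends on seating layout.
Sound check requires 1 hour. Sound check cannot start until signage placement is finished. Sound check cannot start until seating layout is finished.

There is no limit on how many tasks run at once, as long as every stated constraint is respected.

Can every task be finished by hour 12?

Nothing blocks seating layout, so it runs from hour 0 to hour 7.
After seating layout (finishes hour 7), registration desk setup can start at hour 7 and finishes at hour 10.
Signage placement needs all of registration desk setup (finishes hour 10); seating layout (finishes hour 7). That puts its earliest start at hour 10; it finishes at 10 + 5 = hour 15.
Sound check cannot start until signage placement (finishes hour 15); seating layout (finishes hour 7). The controlling bound is hour 15, so sound check finishes at 15 + 1 = hour 16.
The earliest everything can be done is hour 16, which is after the deadline of 12, so it is not possible.

No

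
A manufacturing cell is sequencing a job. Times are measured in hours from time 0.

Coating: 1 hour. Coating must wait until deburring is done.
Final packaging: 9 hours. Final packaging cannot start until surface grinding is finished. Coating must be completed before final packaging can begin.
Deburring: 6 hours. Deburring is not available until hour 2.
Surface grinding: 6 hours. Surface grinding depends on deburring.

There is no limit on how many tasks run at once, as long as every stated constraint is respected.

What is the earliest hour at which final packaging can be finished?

23

Deburring waits on its own release at hour 2, so it starts at hour 2 and finishes at 2 + 6 = hour 8.
After deburring (finishes hour 8), coating can start at hour 8 and finishes at hour 9.
After deburring (finishes hour 8), surface grinding can start at hour 8 and finishes at hour 14.
Final packaging has to wait for surface grinding (finishes hour 14); coating (finishes hour 9). The latest of these is hour 14, so final packaging runs hour 14 to 14 + 9 = hour 23.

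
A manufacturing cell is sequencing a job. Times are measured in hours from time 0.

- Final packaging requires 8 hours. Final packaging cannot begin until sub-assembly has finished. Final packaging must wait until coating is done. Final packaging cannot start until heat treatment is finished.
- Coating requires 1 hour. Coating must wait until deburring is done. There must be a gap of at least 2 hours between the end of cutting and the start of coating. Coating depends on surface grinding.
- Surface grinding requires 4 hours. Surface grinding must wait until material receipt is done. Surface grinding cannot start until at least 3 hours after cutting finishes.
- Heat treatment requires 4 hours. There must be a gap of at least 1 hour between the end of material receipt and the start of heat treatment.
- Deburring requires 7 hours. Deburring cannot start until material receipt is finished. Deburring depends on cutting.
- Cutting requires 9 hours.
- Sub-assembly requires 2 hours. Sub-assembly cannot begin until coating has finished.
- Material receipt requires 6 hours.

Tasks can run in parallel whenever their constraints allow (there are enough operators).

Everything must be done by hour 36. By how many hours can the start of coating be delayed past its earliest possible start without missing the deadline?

9

Cutting can start immediately at hour 0; it finishes at hour 9.
Nothing blocks material receipt, so it runs from hour 0 to hour 6.
For surface grinding: material receipt (finishes hour 6); cutting (finishes hour 9, plus 3-hour gap → hour 12). Taking the maximum gives a start of hour 12, and it finishes at 12 + 4 = hour 16.
For deburring: material receipt (finishes hour 6); cutting (finishes hour 9). Taking the maximum gives a start of hour 9, and it finishes at 9 + 7 = hour 16.
Coating cannot start until deburring (finishes hour 16); cutting (finishes hour 9, plus 2-hour gap → hour 11); surface grinding (finishes hour 16). The controlling bound is hour 16, so coating finishes at 16 + 1 = hour 17.

Working backward from the deadline:
To finish by hour 36, final packaging (duration 8) must start no later than hour 28.
Since final packaging (must start by hour 28) depends on it, sub-assembly must finish by hour 28. Backing off its 2-hour duration gives a latest start of hour 26.
Coating must finish in time for sub-assembly (must start by hour 26); final packaging (must start by hour 28). The tightest is hour 26, so coating must start by 26 − 1 = hour 25.
So coating can start as early as hour 16 and as late as hour 25, giving 25 − 16 = 9 hours of slack.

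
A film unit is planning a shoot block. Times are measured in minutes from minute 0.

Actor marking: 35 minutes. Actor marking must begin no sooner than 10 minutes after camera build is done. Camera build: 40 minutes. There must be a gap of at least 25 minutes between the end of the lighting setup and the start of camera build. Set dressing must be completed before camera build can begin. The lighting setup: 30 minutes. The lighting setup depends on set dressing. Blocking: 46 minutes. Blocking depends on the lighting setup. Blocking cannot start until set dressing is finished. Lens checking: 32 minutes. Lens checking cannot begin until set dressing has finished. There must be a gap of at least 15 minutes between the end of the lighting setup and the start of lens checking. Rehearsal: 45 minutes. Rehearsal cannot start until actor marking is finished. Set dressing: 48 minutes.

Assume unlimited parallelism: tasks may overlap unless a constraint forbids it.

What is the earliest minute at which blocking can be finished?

Set dressing has no prerequisites, so it starts at minute 0 and finishes at minute 48.
The lighting setup cannot begin until set dressing (finishes minute 48). It runs from minute 48 to 48 + 30 = minute 78.
Blocking needs all of the lighting setup (finishes minute 78); set dressing (finishes minute 48). That puts its earliest start at minute 78; it finishes at 78 + 46 = minute 124.

124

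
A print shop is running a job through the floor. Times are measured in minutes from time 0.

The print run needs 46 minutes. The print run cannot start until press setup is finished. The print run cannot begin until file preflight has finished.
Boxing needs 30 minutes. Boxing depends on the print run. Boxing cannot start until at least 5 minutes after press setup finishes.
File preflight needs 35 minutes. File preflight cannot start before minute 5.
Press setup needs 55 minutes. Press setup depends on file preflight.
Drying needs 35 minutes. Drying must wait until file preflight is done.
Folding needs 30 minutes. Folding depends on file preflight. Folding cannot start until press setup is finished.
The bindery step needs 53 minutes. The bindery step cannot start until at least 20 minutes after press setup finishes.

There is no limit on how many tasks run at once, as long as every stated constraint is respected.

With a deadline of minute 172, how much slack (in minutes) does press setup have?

1

File preflight waits on its own release at minute 5, so it starts at minute 5 and finishes at 5 + 35 = minute 40.
After file preflight (finishes minute 40), press setup can start at minute 40 and finishes at minute 95.

Working backward from the deadline:
Nothing follows boxing; the deadline of minute 172 is its only limit. It must start by 172 − 30 = minute 142.
The print run has to be done before boxing (must start by minute 142). That means finishing by minute 142, i.e. starting by 142 − 46 = minute 96.
Nothing follows folding; the deadline of minute 172 is its only limit. It must start by 172 − 30 = minute 142.
Nothing follows the bindery step; the deadline of minute 172 is its only limit. It must start by 172 − 53 = minute 119.
For press setup: the print run (must start by minute 96); folding (must start by minute 142); the bindery step (must start by minute 119, minus 20-minute gap → minute 99); boxing (must start by minute 142, minus 5-minute gap → minute 137). The most restrictive is minute 96; with a 55-minute duration, press setup must start by minute 41.
So press setup can start as early as minute 40 and as late as minute 41, giving 41 − 40 = 1 minute of slack.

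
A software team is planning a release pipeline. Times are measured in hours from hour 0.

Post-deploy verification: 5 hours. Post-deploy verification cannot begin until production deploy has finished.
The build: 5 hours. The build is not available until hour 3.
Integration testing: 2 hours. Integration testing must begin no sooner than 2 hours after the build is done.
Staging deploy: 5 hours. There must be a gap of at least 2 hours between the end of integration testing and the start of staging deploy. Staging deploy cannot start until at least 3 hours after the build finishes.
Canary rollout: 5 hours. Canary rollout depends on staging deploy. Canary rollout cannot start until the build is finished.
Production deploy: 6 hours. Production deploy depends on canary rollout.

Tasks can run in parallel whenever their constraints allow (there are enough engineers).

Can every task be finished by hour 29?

The build cannot begin until its own release at hour 3. It runs from hour 3 to 3 + 5 = hour 8.
After the build (finishes hour 8, plus 2-hour gap → hour 10), integration testing can start at hour 10 and finishes at hour 12.
Staging deploy has to wait for integration testing (finishes hour 12, plus 2-hour gap → hour 14); the build (finishes hour 8, plus 3-hour gap → hour 11). The latest of these is hour 14, so staging deploy runs hour 14 to 14 + 5 = hour 19.
Canary rollout cannot start until staging deploy (finishes hour 19); the build (finishes hour 8). The controlling bound is hour 19, so canary rollout finishes at 19 + 5 = hour 24.
Production deploy waits on canary rollout (finishes hour 24), so it starts at hour 24 and finishes at 24 + 6 = hour 30.
After production deploy (finishes hour 30), post-deploy verification can start at hour 30 and finishes at hour 35.
The earliest everything can be done is hour 35, which is after the deadline of 29, so it is not possible.

No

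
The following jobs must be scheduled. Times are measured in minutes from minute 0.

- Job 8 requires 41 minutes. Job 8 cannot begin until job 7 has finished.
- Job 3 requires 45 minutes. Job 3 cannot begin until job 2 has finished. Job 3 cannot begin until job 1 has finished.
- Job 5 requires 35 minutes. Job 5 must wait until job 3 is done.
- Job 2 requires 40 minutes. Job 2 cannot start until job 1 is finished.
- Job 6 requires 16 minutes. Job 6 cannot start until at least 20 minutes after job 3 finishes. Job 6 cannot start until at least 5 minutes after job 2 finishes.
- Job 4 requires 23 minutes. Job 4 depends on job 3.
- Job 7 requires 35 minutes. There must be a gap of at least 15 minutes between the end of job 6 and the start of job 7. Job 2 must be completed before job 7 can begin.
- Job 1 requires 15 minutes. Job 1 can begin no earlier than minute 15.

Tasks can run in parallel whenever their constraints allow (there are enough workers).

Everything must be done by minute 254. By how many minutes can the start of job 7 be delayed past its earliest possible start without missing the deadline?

Job 1 cannot begin until its own release at minute 15. It runs from minute 15 to 15 + 15 = minute 30.
Job 2 waits on job 1 (finishes minute 30), so it starts at minute 30 and finishes at 30 + 40 = minute 70.
Job 3 has to wait for job 2 (finishes minute 70); job 1 (finishes minute 30). The latest of these is minute 70, so job 3 runs minute 70 to 70 + 45 = minute 115.
For job 6: job 3 (finishes minute 115, plus 20-minute gap → minute 135); job 2 (finishes minute 70, plus 5-minute gap → minute 75). Taking the maximum gives a start of minute 135, and it finishes at 135 + 16 = minute 151.
Job 7 has to wait for job 6 (finishes minute 151, plus 15-minute gap → minute 166); job 2 (finishes minute 70). The latest of these is minute 166, so job 7 runs minute 166 to 166 + 35 = minute 201.

Working backward from the deadline:
Job 8 has no dependents, so it just needs to finish by minute 254. Starting by 254 − 41 = minute 213 achieves that.
Job 7 feeds into job 8 (must start by minute 213); so job 7 must finish by minute 213 and therefore start by minute 178.
So job 7 can start as early as minute 166 and as late as minute 178, giving 178 − 166 = 12 minutes of slack.

12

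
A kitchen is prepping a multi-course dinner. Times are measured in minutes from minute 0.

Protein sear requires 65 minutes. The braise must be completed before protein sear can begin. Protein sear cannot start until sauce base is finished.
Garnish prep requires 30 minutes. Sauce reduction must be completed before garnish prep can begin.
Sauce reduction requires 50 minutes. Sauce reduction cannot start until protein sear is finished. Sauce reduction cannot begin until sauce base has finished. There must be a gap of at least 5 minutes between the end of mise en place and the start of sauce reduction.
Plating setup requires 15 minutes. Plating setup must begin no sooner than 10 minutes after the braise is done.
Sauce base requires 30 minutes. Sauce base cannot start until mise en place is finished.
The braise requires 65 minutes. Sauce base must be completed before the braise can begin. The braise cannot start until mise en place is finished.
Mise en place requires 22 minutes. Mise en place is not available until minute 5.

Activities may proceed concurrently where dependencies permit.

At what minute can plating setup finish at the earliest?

147

Mise en place waits on its own release at minute 5, so it starts at minute 5 and finishes at 5 + 22 = minute 27.
Sauce base cannot begin until mise en place (finishes minute 27). It runs from minute 27 to 27 + 30 = minute 57.
The braise needs all of sauce base (finishes minute 57); mise en place (finishes minute 27). That puts its earliest start at minute 57; it finishes at 57 + 65 = minute 122.
Plating setup waits on the braise (finishes minute 122, plus 10-minute gap → minute 132), so it starts at minute 132 and finishes at 132 + 15 = minute 147.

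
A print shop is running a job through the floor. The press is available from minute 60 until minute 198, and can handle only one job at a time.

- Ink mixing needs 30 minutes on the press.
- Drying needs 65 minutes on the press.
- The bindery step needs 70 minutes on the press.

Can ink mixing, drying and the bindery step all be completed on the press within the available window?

The press window is 198 − 60 = 138 minutes.
Running back to back, the jobs need 30 + 65 + 70 = 165 minutes on the press.
Since 165 > 138, they cannot all fit.

No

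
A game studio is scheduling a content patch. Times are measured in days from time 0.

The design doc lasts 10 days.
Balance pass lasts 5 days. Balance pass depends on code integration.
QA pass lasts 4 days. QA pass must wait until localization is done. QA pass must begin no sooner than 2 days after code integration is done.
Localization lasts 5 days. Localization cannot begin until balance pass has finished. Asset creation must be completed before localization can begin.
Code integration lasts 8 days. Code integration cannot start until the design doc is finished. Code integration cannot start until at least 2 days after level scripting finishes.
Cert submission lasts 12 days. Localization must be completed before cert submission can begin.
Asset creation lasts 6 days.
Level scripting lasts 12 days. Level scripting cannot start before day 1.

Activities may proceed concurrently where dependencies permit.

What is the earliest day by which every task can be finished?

45

Level scripting cannot begin until its own release at day 1. It runs from day 1 to 1 + 12 = day 13.
Asset creation has no prerequisites, so it starts at day 0 and finishes at day 6.
Nothing blocks the design doc, so it runs from day 0 to day 10.
Code integration has to wait for the design doc (finishes day 10); level scripting (finishes day 13, plus 2-day gap → day 15). The latest of these is day 15, so code integration runs day 15 to 15 + 8 = day 23.
Balance pass waits on code integration (finishes day 23), so it starts at day 23 and finishes at 23 + 5 = day 28.
For localization: balance pass (finishes day 28); asset creation (finishes day 6). Taking the maximum gives a start of day 28, and it finishes at 28 + 5 = day 33.
After localization (finishes day 33), cert submission can start at day 33 and finishes at day 45.
For QA pass: localization (finishes day 33); code integration (finishes day 23, plus 2-day gap → day 25). Taking the maximum gives a start of day 33, and it finishes at 33 + 4 = day 37.
All tasks are finished once the last one completes. Finish times: The design doc at 10, Asset creation at 6, Level scripting at 13, Code integration at 23, Balance pass at 28, Localization at 33, QA pass at 37, Cert submission at 45. The latest is day 45.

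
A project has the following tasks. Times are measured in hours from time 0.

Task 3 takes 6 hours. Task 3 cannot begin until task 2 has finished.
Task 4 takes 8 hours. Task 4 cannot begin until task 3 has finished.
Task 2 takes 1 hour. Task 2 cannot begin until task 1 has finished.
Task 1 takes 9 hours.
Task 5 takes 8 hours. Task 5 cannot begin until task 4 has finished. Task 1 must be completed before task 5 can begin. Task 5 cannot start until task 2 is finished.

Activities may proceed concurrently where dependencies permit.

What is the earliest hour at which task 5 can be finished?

32

Task 1 can start immediately at hour 0; it finishes at hour 9.
After task 1 (finishes hour 9), task 2 can start at hour 9 and finishes at hour 10.
After task 2 (finishes hour 10), task 3 can start at hour 10 and finishes at hour 16.
Task 4 cannot begin until task 3 (finishes hour 16). It runs from hour 16 to 16 + 8 = hour 24.
For task 5: task 4 (finishes hour 24); task 1 (finishes hour 9); task 2 (finishes hour 10). Taking the maximum gives a start of hour 24, and it finishes at 24 + 8 = hour 32.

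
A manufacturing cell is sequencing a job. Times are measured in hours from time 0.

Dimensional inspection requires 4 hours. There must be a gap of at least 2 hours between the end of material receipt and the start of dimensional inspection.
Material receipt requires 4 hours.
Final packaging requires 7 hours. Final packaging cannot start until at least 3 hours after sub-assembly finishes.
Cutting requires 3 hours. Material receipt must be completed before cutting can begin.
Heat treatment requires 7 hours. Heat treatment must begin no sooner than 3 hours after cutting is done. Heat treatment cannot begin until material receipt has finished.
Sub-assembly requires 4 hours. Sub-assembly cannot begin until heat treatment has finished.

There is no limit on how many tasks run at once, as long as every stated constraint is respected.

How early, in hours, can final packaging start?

Nothing blocks material receipt, so it runs from hour 0 to hour 4.
Cutting waits on material receipt (finishes hour 4), so it starts at hour 4 and finishes at 4 + 3 = hour 7.
Heat treatment needs all of cutting (finishes hour 7, plus 3-hour gap → hour 10); material receipt (finishes hour 4). That puts its earliest start at hour 10; it finishes at 10 + 7 = hour 17.
Sub-assembly waits on heat treatment (finishes hour 17), so it starts at hour 17 and finishes at 17 + 4 = hour 21.
Final packaging waits on sub-assembly (finishes hour 21, plus 3-hour gap → hour 24), so the earliest it can start is hour 24.

24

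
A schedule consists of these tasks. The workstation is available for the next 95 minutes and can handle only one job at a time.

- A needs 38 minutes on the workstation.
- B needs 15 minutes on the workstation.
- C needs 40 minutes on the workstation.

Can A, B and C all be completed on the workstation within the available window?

Running back to back, the jobs need 38 + 15 + 40 = 93 minutes on the workstation.
Since 93 ≤ 95, they fit within the window.

Yes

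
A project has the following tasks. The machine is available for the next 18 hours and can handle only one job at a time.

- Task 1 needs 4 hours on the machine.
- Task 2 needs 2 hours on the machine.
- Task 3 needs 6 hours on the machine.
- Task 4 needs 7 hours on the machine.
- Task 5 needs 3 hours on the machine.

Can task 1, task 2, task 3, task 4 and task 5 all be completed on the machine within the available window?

Running back to back, the jobs need 4 + 2 + 6 + 7 + 3 = 22 hours on the machine.
Since 22 > 18, they cannot all fit.

No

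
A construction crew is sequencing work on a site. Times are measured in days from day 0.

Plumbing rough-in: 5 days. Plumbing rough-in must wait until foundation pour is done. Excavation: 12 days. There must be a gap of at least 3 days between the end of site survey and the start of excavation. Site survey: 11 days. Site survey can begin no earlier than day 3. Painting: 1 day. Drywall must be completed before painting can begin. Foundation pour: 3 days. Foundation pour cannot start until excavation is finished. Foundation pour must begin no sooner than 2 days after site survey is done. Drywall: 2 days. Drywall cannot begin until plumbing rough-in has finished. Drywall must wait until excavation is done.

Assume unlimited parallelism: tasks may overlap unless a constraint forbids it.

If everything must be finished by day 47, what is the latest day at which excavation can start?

24

Nothing follows painting; the deadline of day 47 is its only limit. It must start by 47 − 1 = day 46.
Drywall has to be done before painting (must start by day 46). That means finishing by day 46, i.e. starting by 46 − 2 = day 44.
Plumbing rough-in must finish before drywall (must start by day 44). With a 5-day duration, plumbing rough-in must start by 44 − 5 = day 39.
Foundation pour has to be done before plumbing rough-in (must start by day 39). That means finishing by day 39, i.e. starting by 39 − 3 = day 36.
Excavation feeds foundation pour (must start by day 36); drywall (must start by day 44). Taking the minimum, excavation must finish by day 36 and start by 36 − 12 = day 24.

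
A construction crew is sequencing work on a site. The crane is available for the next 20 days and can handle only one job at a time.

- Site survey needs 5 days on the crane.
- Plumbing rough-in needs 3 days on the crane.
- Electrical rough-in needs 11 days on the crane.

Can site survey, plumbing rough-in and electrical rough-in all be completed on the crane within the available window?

Running back to back, the jobs need 5 + 3 + 11 = 19 days on the crane.
Since 19 ≤ 20, they fit within the window.

Yes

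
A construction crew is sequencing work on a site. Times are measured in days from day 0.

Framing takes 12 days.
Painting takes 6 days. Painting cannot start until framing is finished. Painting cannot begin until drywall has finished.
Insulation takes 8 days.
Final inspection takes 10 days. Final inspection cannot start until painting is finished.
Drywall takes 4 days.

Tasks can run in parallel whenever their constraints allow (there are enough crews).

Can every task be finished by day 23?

No

Drywall can start immediately at day 0; it finishes at day 4.
Insulation has no prerequisites, so it starts at day 0 and finishes at day 8.
Framing can start immediately at day 0; it finishes at day 12.
Painting cannot start until framing (finishes day 12); drywall (finishes day 4). The controlling bound is day 12, so painting finishes at 12 + 6 = day 18.
Final inspection cannot begin until painting (finishes day 18). It runs from day 18 to 18 + 10 = day 28.
The earliest everything can be done is day 28, which is after the deadline of 23, so it is not possible.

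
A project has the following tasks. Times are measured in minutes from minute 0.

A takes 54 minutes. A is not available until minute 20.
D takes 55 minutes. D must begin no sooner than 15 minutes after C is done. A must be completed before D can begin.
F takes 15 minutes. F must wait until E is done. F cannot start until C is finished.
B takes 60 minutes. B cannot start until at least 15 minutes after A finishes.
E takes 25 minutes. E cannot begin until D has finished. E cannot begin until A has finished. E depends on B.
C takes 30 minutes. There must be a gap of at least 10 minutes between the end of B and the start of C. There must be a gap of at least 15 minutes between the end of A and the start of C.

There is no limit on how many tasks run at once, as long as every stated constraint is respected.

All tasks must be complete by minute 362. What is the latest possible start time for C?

222

Nothing follows F; the deadline of minute 362 is its only limit. It must start by 362 − 15 = minute 347.
Since F (must start by minute 347) depends on it, E must finish by minute 347. Backing off its 25-minute duration gives a latest start of minute 322.
D feeds into E (must start by minute 322); so D must finish by minute 322 and therefore start by minute 267.
For C: D (must start by minute 267, minus 15-minute gap → minute 252); F (must start by minute 347). The most restrictive is minute 252; with a 30-minute duration, C must start by minute 222.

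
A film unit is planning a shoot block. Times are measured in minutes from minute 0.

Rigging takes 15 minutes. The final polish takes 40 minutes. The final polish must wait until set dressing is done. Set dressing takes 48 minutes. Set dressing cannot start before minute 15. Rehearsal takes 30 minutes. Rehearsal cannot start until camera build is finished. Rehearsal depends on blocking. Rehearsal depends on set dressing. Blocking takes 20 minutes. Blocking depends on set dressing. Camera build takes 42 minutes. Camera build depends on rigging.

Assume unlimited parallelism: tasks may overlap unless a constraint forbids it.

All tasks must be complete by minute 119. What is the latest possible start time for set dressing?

Rehearsal must finish by minute 119; it takes 30 minutes, so it must start by 119 − 30 = minute 89.
Blocking has to be done before rehearsal (must start by minute 89). That means finishing by minute 89, i.e. starting by 89 − 20 = minute 69.
The final polish has no dependents, so it just needs to finish by minute 119. Starting by 119 − 40 = minute 79 achieves that.
Set dressing feeds blocking (must start by minute 69); rehearsal (must start by minute 89); the final polish (must start by minute 79). Taking the minimum, set dressing must finish by minute 69 and start by 69 − 48 = minute 21.

21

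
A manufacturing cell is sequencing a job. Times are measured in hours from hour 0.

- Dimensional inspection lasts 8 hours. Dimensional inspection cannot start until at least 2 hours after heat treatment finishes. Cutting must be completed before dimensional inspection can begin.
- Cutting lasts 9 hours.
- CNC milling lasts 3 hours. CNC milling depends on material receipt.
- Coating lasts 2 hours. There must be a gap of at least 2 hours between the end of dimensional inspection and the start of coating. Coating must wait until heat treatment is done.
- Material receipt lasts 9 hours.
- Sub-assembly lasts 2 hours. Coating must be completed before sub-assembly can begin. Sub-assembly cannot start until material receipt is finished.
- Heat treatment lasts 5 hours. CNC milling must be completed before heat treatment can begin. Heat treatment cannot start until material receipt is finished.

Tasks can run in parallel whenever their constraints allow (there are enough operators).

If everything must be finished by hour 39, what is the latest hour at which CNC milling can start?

15

Nothing follows sub-assembly; the deadline of hour 39 is its only limit. It must start by 39 − 2 = hour 37.
Since sub-assembly (must start by hour 37) depends on it, coating must finish by hour 37. Backing off its 2-hour duration gives a latest start of hour 35.
Dimensional inspection has to be done before coating (must start by hour 35, minus 2-hour gap → hour 33). That means finishing by hour 33, i.e. starting by 33 − 8 = hour 25.
Heat treatment feeds dimensional inspection (must start by hour 25, minus 2-hour gap → hour 23); coating (must start by hour 35). Taking the minimum, heat treatment must finish by hour 23 and start by 23 − 5 = hour 18.
CNC milling must finish before heat treatment (must start by hour 18). With a 3-hour duration, CNC milling must start by 18 − 3 = hour 15.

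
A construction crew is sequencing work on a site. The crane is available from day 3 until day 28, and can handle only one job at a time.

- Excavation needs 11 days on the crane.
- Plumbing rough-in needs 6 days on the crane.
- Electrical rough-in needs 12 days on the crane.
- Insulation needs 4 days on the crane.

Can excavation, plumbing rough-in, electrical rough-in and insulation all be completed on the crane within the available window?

No

The crane window is 28 − 3 = 25 days.
Running back to back, the jobs need 11 + 6 + 12 + 4 = 33 days on the crane.
Since 33 > 25, they cannot all fit.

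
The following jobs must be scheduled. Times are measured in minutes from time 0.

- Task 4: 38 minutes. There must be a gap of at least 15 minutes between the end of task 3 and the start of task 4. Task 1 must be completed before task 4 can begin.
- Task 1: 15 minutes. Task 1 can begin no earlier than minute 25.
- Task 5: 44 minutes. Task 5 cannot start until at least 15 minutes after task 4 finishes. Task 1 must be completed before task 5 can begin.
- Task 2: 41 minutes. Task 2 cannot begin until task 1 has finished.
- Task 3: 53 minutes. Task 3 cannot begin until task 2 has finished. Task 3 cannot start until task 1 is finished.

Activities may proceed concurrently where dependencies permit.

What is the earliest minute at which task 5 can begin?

202

Task 1 waits on its own release at minute 25, so it starts at minute 25 and finishes at 25 + 15 = minute 40.
After task 1 (finishes minute 40), task 2 can start at minute 40 and finishes at minute 81.
Task 3 has to wait for task 2 (finishes minute 81); task 1 (finishes minute 40). The latest of these is minute 81, so task 3 runs minute 81 to 81 + 53 = minute 134.
Task 4 needs all of task 3 (finishes minute 134, plus 15-minute gap → minute 149); task 1 (finishes minute 40). That puts its earliest start at minute 149; it finishes at 149 + 38 = minute 187.
Task 5 waits on task 4 (finishes minute 187, plus 15-minute gap → minute 202); task 1 (finishes minute 40). The latest of these is minute 202, which is the earliest task 5 can start.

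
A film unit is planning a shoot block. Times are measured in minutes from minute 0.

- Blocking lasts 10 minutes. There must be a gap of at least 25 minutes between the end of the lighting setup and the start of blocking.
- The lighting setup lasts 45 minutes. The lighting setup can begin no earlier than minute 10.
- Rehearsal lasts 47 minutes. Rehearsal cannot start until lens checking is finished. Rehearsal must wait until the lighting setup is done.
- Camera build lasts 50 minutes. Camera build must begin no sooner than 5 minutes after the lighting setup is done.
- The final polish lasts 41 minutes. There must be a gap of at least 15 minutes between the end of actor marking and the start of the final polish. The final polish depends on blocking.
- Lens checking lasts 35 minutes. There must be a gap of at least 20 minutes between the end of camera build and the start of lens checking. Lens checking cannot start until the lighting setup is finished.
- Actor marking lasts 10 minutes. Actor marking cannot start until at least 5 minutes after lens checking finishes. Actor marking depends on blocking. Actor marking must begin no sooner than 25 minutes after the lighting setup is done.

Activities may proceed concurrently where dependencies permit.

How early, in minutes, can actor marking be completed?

180

The lighting setup waits on its own release at minute 10, so it starts at minute 10 and finishes at 10 + 45 = minute 55.
Blocking waits on the lighting setup (finishes minute 55, plus 25-minute gap → minute 80), so it starts at minute 80 and finishes at 80 + 10 = minute 90.
Camera build cannot begin until the lighting setup (finishes minute 55, plus 5-minute gap → minute 60). It runs from minute 60 to 60 + 50 = minute 110.
Lens checking cannot start until camera build (finishes minute 110, plus 20-minute gap → minute 130); the lighting setup (finishes minute 55). The controlling bound is minute 130, so lens checking finishes at 130 + 35 = minute 165.
Actor marking has to wait for lens checking (finishes minute 165, plus 5-minute gap → minute 170); blocking (finishes minute 90); the lighting setup (finishes minute 55, plus 25-minute gap → minute 80). The latest of these is minute 170, so actor marking runs minute 170 to 170 + 10 = minute 180.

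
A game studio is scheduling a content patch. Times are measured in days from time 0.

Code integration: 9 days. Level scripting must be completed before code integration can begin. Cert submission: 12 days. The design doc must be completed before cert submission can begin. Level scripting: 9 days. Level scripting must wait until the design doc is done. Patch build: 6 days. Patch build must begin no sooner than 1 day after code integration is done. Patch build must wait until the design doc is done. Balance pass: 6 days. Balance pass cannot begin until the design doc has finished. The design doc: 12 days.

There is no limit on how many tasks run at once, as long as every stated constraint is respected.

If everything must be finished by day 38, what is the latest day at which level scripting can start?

13

Patch build must finish by day 38; it takes 6 days, so it must start by 38 − 6 = day 32.
Code integration has to be done before patch build (must start by day 32, minus 1-day gap → day 31). That means finishing by day 31, i.e. starting by 31 − 9 = day 22.
Level scripting has to be done before code integration (must start by day 22). That means finishing by day 22, i.e. starting by 22 − 9 = day 13.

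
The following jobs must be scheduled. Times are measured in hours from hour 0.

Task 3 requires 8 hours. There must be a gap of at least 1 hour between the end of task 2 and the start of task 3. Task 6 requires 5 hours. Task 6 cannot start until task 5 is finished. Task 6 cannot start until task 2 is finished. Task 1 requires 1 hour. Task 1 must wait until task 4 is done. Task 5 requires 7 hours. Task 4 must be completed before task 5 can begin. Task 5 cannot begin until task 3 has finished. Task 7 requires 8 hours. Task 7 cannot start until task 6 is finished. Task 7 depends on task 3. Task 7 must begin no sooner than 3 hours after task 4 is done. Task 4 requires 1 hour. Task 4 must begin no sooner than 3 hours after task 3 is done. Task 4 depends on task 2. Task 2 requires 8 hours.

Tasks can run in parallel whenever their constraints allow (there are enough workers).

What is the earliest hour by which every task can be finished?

Task 2 has no prerequisites, so it starts at hour 0 and finishes at hour 8.
Task 3 waits on task 2 (finishes hour 8, plus 1-hour gap → hour 9), so it starts at hour 9 and finishes at 9 + 8 = hour 17.
Task 4 needs all of task 3 (finishes hour 17, plus 3-hour gap → hour 20); task 2 (finishes hour 8). That puts its earliest start at hour 20; it finishes at 20 + 1 = hour 21.
Task 5 needs all of task 4 (finishes hour 21); task 3 (finishes hour 17). That puts its earliest start at hour 21; it finishes at 21 + 7 = hour 28.
For task 6: task 5 (finishes hour 28); task 2 (finishes hour 8). Taking the maximum gives a start of hour 28, and it finishes at 28 + 5 = hour 33.
Task 7 cannot start until task 6 (finishes hour 33); task 3 (finishes hour 17); task 4 (finishes hour 21, plus 3-hour gap → hour 24). The controlling bound is hour 33, so task 7 finishes at 33 + 8 = hour 41.
Task 1 cannot begin until task 4 (finishes hour 21). It runs from hour 21 to 21 + 1 = hour 22.
All tasks are finished once the last one completes. Finish times: Task 1 at 22, Task 2 at 8, Task 3 at 17, Task 4 at 21, Task 5 at 28, Task 6 at 33, Task 7 at 41. The latest is hour 41.

41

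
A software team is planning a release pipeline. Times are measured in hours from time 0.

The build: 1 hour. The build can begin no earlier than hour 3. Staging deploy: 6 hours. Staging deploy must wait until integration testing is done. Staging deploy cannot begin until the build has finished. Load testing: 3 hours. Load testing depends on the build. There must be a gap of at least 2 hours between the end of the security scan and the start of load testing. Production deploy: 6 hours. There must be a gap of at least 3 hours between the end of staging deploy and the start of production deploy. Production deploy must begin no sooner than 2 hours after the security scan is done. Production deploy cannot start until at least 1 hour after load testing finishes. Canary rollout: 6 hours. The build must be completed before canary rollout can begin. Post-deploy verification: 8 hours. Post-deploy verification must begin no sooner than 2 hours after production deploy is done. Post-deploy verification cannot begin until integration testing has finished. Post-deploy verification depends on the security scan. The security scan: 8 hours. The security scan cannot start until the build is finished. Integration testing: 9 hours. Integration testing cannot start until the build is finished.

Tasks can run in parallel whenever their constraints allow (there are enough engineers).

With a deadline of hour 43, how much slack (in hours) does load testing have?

9

The build cannot begin until its own release at hour 3. It runs from hour 3 to 3 + 1 = hour 4.
After the build (finishes hour 4), the security scan can start at hour 4 and finishes at hour 12.
Load testing needs all of the build (finishes hour 4); the security scan (finishes hour 12, plus 2-hour gap → hour 14). That puts its earliest start at hour 14; it finishes at 14 + 3 = hour 17.

Working backward from the deadline:
Post-deploy verification has no dependents, so it just needs to finish by hour 43. Starting by 43 − 8 = hour 35 achieves that.
Production deploy must finish before post-deploy verification (must start by hour 35, minus 2-hour gap → hour 33). With a 6-hour duration, production deploy must start by 33 − 6 = hour 27.
Load testing has to be done before production deploy (must start by hour 27, minus 1-hour gap → hour 26). That means finishing by hour 26, i.e. starting by 26 − 3 = hour 23.
So load testing can start as early as hour 14 and as late as hour 23, giving 23 − 14 = 9 hours of slack.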